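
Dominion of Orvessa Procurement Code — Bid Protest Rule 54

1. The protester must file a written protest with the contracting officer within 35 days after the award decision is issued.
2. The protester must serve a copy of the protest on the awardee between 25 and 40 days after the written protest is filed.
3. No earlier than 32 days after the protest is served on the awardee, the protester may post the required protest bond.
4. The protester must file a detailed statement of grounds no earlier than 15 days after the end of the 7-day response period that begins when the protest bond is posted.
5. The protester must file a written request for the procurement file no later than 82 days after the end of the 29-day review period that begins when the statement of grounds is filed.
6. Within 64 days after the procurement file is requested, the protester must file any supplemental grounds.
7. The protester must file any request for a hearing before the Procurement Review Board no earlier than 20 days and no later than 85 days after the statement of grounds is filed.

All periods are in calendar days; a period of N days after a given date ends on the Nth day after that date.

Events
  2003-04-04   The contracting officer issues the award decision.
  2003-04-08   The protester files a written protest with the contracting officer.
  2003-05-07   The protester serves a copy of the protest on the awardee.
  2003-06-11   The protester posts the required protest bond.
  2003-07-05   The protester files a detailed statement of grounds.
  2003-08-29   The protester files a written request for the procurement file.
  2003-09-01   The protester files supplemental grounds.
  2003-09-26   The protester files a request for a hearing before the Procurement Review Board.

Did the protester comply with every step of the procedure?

Yes

Step 1: 35 days after 2003-04-04 (when the award decision is issued) is 2003-05-09; completed 2003-04-08, before the deadline.
Step 2: the window is 25–40 days after 2003-04-08 (when the written protest is filed), so 2003-05-03 through 2003-05-18; done 2003-05-07 — within the window.
Step 3: the earliest permitted date is 32 days after 2003-05-07 (when the protest is served on the awardee), i.e. 2003-06-08; 2003-06-11 is on or after that date.
Step 4: the earliest permitted date is 15 days after 2003-06-18 (end of the 7-day response period, which began when the protest bond is posted on 2003-06-11), i.e. 2003-07-03; 2003-07-05 is on or after that date.
Step 5: 82 days after 2003-08-03 (end of the 29-day review period, which began when the statement of grounds is filed on 2003-07-05) is 2003-10-24; completed 2003-08-29, before the deadline.
Step 6: 64 days after 2003-08-29 (when the procurement file is requested) is 2003-11-01; done 2003-09-01 — timely.
Step 7: the window is 20–85 days after 2003-07-05 (when the statement of grounds is filed), so 2003-07-25 through 2003-09-28; done 2003-09-26, which is between those dates.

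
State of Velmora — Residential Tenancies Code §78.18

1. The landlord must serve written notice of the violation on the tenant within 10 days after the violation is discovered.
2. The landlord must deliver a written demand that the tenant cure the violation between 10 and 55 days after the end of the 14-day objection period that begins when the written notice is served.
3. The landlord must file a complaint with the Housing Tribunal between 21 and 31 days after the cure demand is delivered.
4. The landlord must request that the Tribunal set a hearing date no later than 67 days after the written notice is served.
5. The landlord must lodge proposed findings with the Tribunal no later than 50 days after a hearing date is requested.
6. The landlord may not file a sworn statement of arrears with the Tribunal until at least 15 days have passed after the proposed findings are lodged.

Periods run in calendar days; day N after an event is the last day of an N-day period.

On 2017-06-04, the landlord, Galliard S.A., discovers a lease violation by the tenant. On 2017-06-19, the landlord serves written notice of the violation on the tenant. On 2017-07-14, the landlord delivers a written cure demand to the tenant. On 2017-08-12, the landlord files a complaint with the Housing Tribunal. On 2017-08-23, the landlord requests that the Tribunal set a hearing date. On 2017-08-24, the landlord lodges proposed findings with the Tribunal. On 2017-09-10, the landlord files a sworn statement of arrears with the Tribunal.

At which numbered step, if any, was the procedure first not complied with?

Step 1: 10 days after 2017-06-04 (when the violation is discovered) is 2017-06-14; done 2017-06-19 — 5 days late.
No need to go further; step 1 was not satisfied.

Step 1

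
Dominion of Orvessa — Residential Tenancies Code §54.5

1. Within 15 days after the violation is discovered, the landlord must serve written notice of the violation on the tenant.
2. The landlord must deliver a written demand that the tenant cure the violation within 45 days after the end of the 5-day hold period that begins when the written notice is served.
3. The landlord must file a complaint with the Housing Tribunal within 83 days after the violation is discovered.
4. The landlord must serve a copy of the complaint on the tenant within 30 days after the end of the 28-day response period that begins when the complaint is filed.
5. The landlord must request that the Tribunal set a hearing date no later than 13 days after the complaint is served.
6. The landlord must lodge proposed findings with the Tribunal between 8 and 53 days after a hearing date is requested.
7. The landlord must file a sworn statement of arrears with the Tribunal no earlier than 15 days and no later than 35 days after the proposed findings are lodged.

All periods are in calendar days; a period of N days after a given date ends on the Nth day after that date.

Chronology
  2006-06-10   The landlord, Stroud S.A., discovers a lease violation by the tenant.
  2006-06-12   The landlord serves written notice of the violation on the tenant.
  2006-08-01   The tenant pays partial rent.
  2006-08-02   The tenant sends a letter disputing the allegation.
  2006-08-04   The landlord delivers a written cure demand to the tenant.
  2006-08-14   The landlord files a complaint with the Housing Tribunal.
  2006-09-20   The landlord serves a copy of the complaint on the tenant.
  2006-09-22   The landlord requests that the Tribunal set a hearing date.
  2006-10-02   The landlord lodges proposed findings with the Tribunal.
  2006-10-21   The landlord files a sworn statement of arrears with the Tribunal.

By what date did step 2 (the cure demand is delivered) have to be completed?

2006-08-01

The written notice is served on 2006-06-12; the 5-day hold period therefore ends 2006-06-17, and step 2 runs from that date. 45 days after 2006-06-17 is 2006-08-01.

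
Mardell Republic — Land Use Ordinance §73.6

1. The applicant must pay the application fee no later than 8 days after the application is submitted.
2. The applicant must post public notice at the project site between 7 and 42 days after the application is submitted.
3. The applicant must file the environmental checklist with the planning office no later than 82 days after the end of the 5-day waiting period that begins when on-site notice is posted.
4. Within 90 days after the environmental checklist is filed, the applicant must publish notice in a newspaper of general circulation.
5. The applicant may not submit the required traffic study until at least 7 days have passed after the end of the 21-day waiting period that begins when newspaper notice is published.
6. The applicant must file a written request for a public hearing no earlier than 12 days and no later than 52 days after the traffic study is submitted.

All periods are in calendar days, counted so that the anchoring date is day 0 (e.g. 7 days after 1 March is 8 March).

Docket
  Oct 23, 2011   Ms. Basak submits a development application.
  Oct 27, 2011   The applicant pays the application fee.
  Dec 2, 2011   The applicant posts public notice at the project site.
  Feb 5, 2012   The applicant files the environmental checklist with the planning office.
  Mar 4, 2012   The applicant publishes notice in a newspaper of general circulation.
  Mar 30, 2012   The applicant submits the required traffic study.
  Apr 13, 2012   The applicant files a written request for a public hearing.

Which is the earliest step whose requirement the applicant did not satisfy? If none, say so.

Step 5

(1) due by Oct 23, 2011 + 8 days = Oct 31, 2011; Oct 27, 2011 is within that limit.
(2) the permitted window runs from Oct 23, 2011 + 7 = Oct 30, 2011 to Oct 23, 2011 + 42 = Dec 4, 2011; done Dec 2, 2011, which is between those dates.
(3) due by Dec 7, 2011 + 82 days = Feb 27, 2012; Feb 5, 2012 is within that limit.
(4) due by Feb 5, 2012 + 90 days = May 5, 2012; done Mar 4, 2012 — timely.
(5) permitted from Mar 25, 2012 + 7 days = Apr 1, 2012 onward; Mar 30, 2012 is 2 days before the earliest permitted date.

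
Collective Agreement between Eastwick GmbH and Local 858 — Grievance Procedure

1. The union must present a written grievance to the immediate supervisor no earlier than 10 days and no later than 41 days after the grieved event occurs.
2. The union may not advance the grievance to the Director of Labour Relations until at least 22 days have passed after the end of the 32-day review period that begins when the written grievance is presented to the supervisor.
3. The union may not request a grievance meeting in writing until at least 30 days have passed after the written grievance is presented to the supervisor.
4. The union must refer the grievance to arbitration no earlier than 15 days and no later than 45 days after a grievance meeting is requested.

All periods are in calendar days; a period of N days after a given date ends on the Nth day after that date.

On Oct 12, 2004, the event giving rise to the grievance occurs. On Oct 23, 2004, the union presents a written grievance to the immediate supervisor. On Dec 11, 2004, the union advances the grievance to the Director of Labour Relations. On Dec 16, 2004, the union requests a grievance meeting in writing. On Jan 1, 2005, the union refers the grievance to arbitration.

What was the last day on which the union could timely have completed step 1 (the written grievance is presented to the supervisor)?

Nov 22, 2004

Step 1 runs from Oct 12, 2004, when the grieved event occurs. The window is 10–41 days after Oct 12, 2004; it closes on Nov 22, 2004.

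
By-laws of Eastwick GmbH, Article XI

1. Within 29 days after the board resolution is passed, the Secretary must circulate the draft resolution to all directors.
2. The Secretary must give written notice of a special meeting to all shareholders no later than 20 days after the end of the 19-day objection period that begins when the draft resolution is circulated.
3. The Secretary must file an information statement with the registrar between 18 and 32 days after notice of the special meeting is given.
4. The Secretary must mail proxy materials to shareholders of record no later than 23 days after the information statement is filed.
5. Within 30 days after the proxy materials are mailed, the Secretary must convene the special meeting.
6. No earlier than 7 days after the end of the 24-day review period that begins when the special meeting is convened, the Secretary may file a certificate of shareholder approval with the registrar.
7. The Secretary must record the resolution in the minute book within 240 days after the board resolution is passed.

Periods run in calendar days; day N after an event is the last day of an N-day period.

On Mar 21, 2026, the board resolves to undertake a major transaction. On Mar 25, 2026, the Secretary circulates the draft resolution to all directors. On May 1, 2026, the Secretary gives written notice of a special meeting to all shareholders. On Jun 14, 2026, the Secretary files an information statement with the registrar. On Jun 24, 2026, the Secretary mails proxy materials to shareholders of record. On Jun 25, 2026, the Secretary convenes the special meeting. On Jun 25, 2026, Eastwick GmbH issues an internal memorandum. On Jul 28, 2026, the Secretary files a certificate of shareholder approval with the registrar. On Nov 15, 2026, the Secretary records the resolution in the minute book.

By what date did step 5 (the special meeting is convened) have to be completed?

Step 5 runs from Jun 24, 2026, when the proxy materials are mailed. 30 days after Jun 24, 2026 is Jul 24, 2026.

Jul 24, 2026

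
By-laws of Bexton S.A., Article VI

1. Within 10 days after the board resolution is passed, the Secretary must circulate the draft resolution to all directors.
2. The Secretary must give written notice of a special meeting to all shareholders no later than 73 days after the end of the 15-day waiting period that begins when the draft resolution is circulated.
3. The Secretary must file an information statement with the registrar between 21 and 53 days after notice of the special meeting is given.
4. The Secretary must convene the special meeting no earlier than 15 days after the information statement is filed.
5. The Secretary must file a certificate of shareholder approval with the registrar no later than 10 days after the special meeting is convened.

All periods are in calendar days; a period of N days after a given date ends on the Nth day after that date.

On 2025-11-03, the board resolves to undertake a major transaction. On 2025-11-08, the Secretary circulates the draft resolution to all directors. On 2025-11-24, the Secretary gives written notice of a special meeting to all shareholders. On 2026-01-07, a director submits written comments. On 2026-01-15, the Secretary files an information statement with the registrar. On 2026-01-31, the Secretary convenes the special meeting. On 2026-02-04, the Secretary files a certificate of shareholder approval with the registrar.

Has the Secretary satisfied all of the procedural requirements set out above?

Step 1 — counting 10 days from 2025-11-03 (when the board resolution is passed) gives a deadline of 2025-11-13; completed 2025-11-08, before the deadline.
Step 2 — counting 73 days from 2025-11-23 (end of the 15-day waiting period, which began when the draft resolution is circulated on 2025-11-08) gives a deadline of 2026-02-04; done 2025-11-24 — timely.
Step 3 — 21 and 53 days from 2025-11-24 (when notice of the special meeting is given) are 2025-12-15 and 2026-01-16 respectively; done 2026-01-15, which is between those dates.
Step 4 — must wait 15 days from 2026-01-15 (when the information statement is filed), so not before 2026-01-30; 2026-01-31 is on or after that date.
Step 5 — counting 10 days from 2026-01-31 (when the special meeting is convened) gives a deadline of 2026-02-10; done 2026-02-04 — timely.

Yes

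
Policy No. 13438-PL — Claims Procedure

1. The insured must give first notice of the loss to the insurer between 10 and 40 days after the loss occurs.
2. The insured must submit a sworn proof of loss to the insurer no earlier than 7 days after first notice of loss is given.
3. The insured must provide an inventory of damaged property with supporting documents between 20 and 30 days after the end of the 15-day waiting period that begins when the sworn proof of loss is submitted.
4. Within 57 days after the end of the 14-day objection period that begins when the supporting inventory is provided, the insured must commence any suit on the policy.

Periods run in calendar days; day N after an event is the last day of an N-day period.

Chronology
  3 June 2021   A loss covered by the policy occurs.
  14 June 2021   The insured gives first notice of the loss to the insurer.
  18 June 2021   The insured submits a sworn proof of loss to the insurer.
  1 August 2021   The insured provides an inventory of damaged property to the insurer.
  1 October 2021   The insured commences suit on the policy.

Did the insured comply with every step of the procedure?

(1) the permitted window runs from 3 June 2021 + 10 = 13 June 2021 to 3 June 2021 + 40 = 13 July 2021; 14 June 2021 falls inside that range.
(2) permitted from 14 June 2021 + 7 days = 21 June 2021 onward; done 18 June 2021 — 3 days too early.

No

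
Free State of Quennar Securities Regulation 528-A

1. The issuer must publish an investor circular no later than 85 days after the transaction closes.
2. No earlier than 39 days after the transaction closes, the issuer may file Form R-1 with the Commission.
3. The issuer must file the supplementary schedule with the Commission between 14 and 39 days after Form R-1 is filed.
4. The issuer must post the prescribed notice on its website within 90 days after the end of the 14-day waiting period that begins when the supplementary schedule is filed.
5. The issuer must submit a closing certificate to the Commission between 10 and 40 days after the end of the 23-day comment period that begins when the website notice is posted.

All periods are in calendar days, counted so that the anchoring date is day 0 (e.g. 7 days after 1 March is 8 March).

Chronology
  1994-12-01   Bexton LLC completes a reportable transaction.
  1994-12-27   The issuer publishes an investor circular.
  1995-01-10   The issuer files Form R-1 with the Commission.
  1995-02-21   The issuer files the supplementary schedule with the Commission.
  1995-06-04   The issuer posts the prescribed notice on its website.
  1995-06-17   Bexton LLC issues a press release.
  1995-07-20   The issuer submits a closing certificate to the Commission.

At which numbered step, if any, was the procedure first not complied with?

Step 3

Step 1: 85 days after 1994-12-01 (when the transaction closes) is 1995-02-24; completed 1994-12-27, before the deadline.
Step 2: the earliest permitted date is 39 days after 1994-12-01 (when the transaction closes), i.e. 1995-01-09; done 1995-01-10, after the minimum wait.
Step 3: the window is 14–39 days after 1995-01-10 (when Form R-1 is filed), so 1995-01-24 through 1995-02-18; 1995-02-21 is 3 days past the end of the window.
The procedure was therefore not followed at step 3.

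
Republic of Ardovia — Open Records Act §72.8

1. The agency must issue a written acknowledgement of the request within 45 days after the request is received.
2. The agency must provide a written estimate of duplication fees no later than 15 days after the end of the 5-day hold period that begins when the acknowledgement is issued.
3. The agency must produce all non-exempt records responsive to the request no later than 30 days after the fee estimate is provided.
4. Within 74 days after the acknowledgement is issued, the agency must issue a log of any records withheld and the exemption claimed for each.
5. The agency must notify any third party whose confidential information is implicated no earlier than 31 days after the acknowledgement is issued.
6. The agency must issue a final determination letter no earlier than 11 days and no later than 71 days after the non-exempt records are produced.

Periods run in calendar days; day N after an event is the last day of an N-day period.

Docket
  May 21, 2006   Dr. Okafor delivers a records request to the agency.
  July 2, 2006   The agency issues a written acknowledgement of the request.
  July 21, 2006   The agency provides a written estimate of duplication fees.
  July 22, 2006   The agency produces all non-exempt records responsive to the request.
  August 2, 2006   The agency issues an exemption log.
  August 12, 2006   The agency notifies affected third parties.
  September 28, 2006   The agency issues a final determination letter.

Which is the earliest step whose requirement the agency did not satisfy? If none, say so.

Step 1: 45 days after May 21, 2006 (when the request is received) is July 5, 2006; July 2, 2006 is within that limit.
Step 2: 15 days after July 7, 2006 (end of the 5-day hold period, which began when the acknowledgement is issued on July 2, 2006) is July 22, 2006; July 21, 2006 is within that limit.
Step 3: 30 days after July 21, 2006 (when the fee estimate is provided) is August 20, 2006; completed July 22, 2006, before the deadline.
Step 4: 74 days after July 2, 2006 (when the acknowledgement is issued) is September 14, 2006; completed August 2, 2006, before the deadline.
Step 5: the earliest permitted date is 31 days after July 2, 2006 (when the acknowledgement is issued), i.e. August 2, 2006; done August 12, 2006 — permitted.
Step 6: the window is 11–71 days after July 22, 2006 (when the non-exempt records are produced), so August 2, 2006 through October 1, 2006; done September 28, 2006, which is between those dates.

None — every step was satisfied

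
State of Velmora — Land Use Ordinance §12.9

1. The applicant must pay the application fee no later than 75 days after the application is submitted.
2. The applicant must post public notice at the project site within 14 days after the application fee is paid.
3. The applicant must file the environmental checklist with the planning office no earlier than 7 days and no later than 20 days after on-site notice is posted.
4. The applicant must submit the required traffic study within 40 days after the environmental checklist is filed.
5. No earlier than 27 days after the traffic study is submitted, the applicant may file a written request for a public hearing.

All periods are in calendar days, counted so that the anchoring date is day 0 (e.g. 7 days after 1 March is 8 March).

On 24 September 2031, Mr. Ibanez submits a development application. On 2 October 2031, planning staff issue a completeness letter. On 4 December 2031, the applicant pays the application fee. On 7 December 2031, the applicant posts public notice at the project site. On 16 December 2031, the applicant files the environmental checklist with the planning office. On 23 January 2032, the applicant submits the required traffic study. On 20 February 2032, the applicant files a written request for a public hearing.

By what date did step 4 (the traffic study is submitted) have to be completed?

Step 4 runs from 16 December 2031, when the environmental checklist is filed. 40 days after 16 December 2031 is 25 January 2032.

25 January 2032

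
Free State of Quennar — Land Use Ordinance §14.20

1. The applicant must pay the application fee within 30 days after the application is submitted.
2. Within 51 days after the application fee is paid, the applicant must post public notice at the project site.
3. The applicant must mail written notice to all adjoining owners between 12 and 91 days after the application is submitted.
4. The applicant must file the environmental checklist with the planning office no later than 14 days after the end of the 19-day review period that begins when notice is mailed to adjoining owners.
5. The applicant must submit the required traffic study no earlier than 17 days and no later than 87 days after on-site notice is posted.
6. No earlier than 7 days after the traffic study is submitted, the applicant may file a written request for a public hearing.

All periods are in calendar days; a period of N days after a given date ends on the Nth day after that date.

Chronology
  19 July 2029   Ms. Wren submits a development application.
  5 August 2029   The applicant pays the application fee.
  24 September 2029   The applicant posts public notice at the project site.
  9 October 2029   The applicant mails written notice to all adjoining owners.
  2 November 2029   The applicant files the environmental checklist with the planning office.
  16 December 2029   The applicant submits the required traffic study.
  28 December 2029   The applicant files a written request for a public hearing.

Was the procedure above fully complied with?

Yes

Step 1 — counting 30 days from 19 July 2029 (when the application is submitted) gives a deadline of 18 August 2029; 5 August 2029 is within that limit.
Step 2 — counting 51 days from 5 August 2029 (when the application fee is paid) gives a deadline of 25 September 2029; done 24 September 2029 — timely.
Step 3 — 12 and 91 days from 19 July 2029 (when the application is submitted) are 31 July 2029 and 18 October 2029 respectively; done 9 October 2029 — within the window.
Step 4 — counting 14 days from 28 October 2029 (end of the 19-day review period, which began when notice is mailed to adjoining owners on 9 October 2029) gives a deadline of 11 November 2029; 2 November 2029 is within that limit.
Step 5 — 17 and 87 days from 24 September 2029 (when on-site notice is posted) are 11 October 2029 and 20 December 2029 respectively; done 16 December 2029 — within the window.
Step 6 — must wait 7 days from 16 December 2029 (when the traffic study is submitted), so not before 23 December 2029; 28 December 2029 is on or after that date.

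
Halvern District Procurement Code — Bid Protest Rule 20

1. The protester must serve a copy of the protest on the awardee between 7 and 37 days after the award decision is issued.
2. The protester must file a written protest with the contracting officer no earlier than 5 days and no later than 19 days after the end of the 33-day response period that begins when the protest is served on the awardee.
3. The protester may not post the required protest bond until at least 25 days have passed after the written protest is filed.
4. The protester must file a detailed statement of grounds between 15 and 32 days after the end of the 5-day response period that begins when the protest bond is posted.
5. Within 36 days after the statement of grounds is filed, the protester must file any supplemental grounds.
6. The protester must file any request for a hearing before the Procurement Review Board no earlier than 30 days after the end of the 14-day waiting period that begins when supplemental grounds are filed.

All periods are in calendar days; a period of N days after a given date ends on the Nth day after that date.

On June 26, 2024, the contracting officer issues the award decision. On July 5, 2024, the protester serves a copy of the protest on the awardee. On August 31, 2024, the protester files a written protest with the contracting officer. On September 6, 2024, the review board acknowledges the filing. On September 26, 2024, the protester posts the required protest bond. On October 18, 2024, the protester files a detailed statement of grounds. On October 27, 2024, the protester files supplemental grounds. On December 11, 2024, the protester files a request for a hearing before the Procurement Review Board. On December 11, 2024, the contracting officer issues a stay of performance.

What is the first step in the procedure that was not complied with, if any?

Step 2

(1) the permitted window runs from June 26, 2024 + 7 = July 3, 2024 to June 26, 2024 + 37 = August 2, 2024; done July 5, 2024 — within the window.
(2) the permitted window runs from August 7, 2024 + 5 = August 12, 2024 to August 7, 2024 + 19 = August 26, 2024; done August 31, 2024 — 5 days after the window closed.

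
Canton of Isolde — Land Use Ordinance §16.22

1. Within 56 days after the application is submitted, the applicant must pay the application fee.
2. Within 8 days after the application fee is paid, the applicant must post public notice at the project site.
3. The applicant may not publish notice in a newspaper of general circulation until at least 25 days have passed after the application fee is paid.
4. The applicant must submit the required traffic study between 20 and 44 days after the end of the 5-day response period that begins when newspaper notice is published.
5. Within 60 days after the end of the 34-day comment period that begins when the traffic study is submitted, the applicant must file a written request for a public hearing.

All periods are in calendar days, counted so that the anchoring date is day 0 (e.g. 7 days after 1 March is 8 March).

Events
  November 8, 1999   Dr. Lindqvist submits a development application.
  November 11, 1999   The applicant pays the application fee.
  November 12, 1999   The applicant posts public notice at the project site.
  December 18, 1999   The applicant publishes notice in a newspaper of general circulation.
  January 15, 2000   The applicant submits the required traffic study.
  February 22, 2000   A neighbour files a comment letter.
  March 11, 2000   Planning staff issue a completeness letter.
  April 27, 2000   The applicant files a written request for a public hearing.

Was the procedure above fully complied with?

No

(1) due by November 8, 1999 + 56 days = January 3, 2000; November 11, 1999 is within that limit.
(2) due by November 11, 1999 + 8 days = November 19, 1999; done November 12, 1999 — timely.
(3) permitted from November 11, 1999 + 25 days = December 6, 1999 onward; December 18, 1999 is on or after that date.
(4) the permitted window runs from December 23, 1999 + 20 = January 12, 2000 to December 23, 1999 + 44 = February 5, 2000; January 15, 2000 falls inside that range.
(5) due by February 18, 2000 + 60 days = April 18, 2000; April 27, 2000 misses that deadline by 9 days.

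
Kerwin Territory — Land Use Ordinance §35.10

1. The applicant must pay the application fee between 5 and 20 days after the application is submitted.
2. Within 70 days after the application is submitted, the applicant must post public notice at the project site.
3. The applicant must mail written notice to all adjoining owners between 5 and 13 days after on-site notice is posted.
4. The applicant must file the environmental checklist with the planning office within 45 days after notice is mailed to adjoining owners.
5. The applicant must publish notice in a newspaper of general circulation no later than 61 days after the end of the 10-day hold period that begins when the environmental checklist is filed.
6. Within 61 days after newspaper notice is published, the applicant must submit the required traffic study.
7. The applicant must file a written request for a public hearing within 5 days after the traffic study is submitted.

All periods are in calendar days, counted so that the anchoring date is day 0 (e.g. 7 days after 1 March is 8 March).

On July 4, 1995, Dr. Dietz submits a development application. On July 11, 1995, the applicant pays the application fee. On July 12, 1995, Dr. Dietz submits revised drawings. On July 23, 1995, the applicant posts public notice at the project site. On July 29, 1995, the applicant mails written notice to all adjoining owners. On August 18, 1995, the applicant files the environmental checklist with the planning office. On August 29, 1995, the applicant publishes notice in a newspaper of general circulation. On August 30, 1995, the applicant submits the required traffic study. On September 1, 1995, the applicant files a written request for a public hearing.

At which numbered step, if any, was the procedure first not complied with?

Step 1: the window is 5–20 days after July 4, 1995 (when the application is submitted), so July 9, 1995 through July 24, 1995; done July 11, 1995, which is between those dates.
Step 2: 70 days after July 4, 1995 (when the application is submitted) is September 12, 1995; completed July 23, 1995, before the deadline.
Step 3: the window is 5–13 days after July 23, 1995 (when on-site notice is posted), so July 28, 1995 through August 5, 1995; July 29, 1995 falls inside that range.
Step 4: 45 days after July 29, 1995 (when notice is mailed to adjoining owners) is September 12, 1995; completed August 18, 1995, before the deadline.
Step 5: 61 days after August 28, 1995 (end of the 10-day hold period, which began when the environmental checklist is filed on August 18, 1995) is October 28, 1995; August 29, 1995 is within that limit.
Step 6: 61 days after August 29, 1995 (when newspaper notice is published) is October 29, 1995; August 30, 1995 is within that limit.
Step 7: 5 days after August 30, 1995 (when the traffic study is submitted) is September 4, 1995; September 1, 1995 is within that limit.

None — every step was satisfied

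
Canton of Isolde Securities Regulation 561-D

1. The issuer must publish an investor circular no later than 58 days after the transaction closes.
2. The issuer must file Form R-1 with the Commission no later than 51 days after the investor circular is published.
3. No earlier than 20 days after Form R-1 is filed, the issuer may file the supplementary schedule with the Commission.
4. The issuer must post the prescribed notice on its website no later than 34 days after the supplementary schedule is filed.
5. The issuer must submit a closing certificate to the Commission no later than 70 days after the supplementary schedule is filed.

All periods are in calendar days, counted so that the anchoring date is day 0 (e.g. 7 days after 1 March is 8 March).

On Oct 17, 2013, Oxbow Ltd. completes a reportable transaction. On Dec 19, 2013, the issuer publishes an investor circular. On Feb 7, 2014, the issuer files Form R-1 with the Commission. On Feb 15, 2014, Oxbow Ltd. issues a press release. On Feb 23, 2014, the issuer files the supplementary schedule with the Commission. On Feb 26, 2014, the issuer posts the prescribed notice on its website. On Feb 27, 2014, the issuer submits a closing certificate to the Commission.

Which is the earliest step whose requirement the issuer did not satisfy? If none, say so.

Step 1

Step 1 — counting 58 days from Oct 17, 2013 (when the transaction closes) gives a deadline of Dec 14, 2013; done Dec 19, 2013 — 5 days late.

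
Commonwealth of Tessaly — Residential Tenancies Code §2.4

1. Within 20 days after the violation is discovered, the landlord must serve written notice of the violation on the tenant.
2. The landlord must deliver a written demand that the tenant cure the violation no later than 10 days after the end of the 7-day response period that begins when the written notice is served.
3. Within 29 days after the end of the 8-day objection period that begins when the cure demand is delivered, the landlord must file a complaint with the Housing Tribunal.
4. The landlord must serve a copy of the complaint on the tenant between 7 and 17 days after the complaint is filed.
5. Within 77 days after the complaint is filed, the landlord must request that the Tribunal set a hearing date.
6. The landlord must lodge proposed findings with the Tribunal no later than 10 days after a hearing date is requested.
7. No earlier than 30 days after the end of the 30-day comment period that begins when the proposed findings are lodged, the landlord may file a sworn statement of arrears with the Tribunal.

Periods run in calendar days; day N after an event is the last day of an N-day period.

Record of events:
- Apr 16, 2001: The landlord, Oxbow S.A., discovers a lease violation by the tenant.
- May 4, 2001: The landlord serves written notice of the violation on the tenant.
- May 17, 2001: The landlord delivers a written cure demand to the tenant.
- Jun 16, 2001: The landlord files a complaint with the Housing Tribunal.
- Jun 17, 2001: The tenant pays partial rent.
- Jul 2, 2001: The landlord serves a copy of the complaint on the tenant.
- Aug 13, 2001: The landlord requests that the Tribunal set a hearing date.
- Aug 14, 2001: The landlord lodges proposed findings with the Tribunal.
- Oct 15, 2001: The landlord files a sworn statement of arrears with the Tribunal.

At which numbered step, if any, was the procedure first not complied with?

Step 1: 20 days after Apr 16, 2001 (when the violation is discovered) is May 6, 2001; completed May 4, 2001, before the deadline.
Step 2: 10 days after May 11, 2001 (end of the 7-day response period, which began when the written notice is served on May 4, 2001) is May 21, 2001; completed May 17, 2001, before the deadline.
Step 3: 29 days after May 25, 2001 (end of the 8-day objection period, which began when the cure demand is delivered on May 17, 2001) is Jun 23, 2001; completed Jun 16, 2001, before the deadline.
Step 4: the window is 7–17 days after Jun 16, 2001 (when the complaint is filed), so Jun 23, 2001 through Jul 3, 2001; Jul 2, 2001 falls inside that range.
Step 5: 77 days after Jun 16, 2001 (when the complaint is filed) is Sep 1, 2001; done Aug 13, 2001 — timely.
Step 6: 10 days after Aug 13, 2001 (when a hearing date is requested) is Aug 23, 2001; Aug 14, 2001 is within that limit.
Step 7: the earliest permitted date is 30 days after Sep 13, 2001 (end of the 30-day comment period, which began when the proposed findings are lodged on Aug 14, 2001), i.e. Oct 13, 2001; done Oct 15, 2001 — permitted.

None — every step was satisfied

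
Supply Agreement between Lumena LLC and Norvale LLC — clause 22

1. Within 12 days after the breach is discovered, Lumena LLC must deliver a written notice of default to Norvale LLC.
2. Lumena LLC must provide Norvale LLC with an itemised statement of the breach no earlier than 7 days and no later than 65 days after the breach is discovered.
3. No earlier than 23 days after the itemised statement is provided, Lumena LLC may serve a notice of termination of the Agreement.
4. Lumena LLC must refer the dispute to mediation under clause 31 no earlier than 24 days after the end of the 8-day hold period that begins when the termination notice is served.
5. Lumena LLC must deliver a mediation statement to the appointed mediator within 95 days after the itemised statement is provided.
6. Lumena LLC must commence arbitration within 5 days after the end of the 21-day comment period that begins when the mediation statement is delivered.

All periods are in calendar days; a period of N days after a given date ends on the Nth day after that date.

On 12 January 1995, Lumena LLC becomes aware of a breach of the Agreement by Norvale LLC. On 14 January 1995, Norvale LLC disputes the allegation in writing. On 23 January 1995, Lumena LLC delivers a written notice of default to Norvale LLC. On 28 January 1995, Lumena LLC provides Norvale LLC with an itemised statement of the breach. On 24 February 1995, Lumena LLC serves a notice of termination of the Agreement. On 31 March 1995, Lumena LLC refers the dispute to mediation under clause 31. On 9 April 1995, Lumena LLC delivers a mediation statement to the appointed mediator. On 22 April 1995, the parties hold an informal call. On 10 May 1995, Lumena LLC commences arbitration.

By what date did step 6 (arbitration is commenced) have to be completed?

5 May 1995

The mediation statement is delivered on 9 April 1995; the 21-day comment period therefore ends 30 April 1995, and step 6 runs from that date. 5 days after 30 April 1995 is 5 May 1995.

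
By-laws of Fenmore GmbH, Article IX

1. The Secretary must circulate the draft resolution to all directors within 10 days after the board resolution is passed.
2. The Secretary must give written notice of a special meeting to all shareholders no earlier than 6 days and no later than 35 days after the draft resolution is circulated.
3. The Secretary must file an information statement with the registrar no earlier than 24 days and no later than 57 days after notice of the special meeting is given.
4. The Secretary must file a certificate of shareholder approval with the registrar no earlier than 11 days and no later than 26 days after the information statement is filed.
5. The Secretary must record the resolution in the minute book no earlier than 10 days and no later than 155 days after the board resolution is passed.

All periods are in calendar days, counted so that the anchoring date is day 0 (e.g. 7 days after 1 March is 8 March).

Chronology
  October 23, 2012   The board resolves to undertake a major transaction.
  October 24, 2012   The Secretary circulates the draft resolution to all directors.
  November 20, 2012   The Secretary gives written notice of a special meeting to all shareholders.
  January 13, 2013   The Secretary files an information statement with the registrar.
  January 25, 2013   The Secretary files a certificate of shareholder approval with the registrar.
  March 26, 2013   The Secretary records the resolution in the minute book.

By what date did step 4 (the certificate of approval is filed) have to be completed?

February 8, 2013

Step 4 runs from January 13, 2013, when the information statement is filed. The window is 11–26 days after January 13, 2013; it closes on February 8, 2013.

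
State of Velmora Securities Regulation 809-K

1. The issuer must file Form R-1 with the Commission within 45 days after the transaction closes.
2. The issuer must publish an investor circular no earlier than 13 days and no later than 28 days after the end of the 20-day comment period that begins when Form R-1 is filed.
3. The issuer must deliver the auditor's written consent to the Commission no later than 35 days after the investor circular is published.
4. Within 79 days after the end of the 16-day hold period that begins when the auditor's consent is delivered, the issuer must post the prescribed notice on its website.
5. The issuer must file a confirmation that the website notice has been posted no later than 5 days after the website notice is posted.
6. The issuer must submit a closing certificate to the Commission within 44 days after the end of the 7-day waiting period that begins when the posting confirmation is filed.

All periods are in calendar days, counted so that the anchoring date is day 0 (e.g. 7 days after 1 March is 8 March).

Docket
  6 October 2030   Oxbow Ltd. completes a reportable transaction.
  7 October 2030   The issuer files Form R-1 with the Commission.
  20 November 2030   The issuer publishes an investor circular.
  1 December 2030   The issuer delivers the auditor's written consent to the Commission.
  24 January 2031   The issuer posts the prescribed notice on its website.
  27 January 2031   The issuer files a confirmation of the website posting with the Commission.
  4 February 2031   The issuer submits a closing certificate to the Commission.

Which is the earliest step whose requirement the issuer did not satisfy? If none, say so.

Step 1 — counting 45 days from 6 October 2030 (when the transaction closes) gives a deadline of 20 November 2030; completed 7 October 2030, before the deadline.
Step 2 — 13 and 28 days from 27 October 2030 (end of the 20-day comment period, which began when Form R-1 is filed on 7 October 2030) are 9 November 2030 and 24 November 2030 respectively; done 20 November 2030 — within the window.
Step 3 — counting 35 days from 20 November 2030 (when the investor circular is published) gives a deadline of 25 December 2030; done 1 December 2030 — timely.
Step 4 — counting 79 days from 17 December 2030 (end of the 16-day hold period, which began when the auditor's consent is delivered on 1 December 2030) gives a deadline of 6 March 2031; done 24 January 2031 — timely.
Step 5 — counting 5 days from 24 January 2031 (when the website notice is posted) gives a deadline of 29 January 2031; completed 27 January 2031, before the deadline.
Step 6 — counting 44 days from 3 February 2031 (end of the 7-day waiting period, which began when the posting confirmation is filed on 27 January 2031) gives a deadline of 19 March 2031; completed 4 February 2031, before the deadline.

None — every step was satisfied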